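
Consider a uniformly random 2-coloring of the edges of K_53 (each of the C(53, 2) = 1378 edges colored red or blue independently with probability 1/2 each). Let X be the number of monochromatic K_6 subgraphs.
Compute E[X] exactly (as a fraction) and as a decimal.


Let X = Σ_S X_S over the C(53, 6) = 22957480 subsets S of size 6, where X_S = 1 if the K_6 on S is monochromatic.
For a fixed S, the K_6 on S has C(6, 2) = 15 edges. P[all 15 edges red] = (1/2)^15, and likewise for blue, so P[monochromatic] = 2·(1/2)^15 = 2^{1 − 15} = 1/16384.
By linearity of expectation: E[X] = C(53, 6) · 2^{1 − 15} = 22957480 · 1/16384 = 2869685/2048.
Numerically: E[X] ≈ 1401.213379.

E[X] = C(53,6)·2^(1−C(6,2)) = 2869685/2048 ≈ 1401.213379.


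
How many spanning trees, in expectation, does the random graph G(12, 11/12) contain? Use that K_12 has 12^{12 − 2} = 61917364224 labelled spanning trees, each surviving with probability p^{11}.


K_12 has 12^{12 − 2} = 61917364224 labelled spanning trees.
For each such spanning tree H, let X_H = 1 if all 11 edges of H are present in G. Then P[X_H = 1] = p^{11} = (11/12)^{11} = 285311670611/743008370688.
By linearity: E[X] = Σ_H E[X_H] = 61917364224 · p^{11} = 61917364224 · 285311670611/743008370688 = 285311670611/12.
Numerically: E[X] ≈ 2.38e+10.

E[X] = 61917364224 · (11/12)^{11} = 285311670611/12 ≈ 2.38e+10.


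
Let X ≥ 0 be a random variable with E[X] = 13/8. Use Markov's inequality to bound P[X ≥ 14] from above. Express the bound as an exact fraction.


μ = E[X] = 13/8, a = 14.
Markov: P[X ≥ 14] ≤ μ/a = (13/8)/14 = 13/112.
Numerically: ≈ 0.1161.
(Since a = 14 > μ = 1.6250, the bound 13/112 is < 1 and informative.)

P[X ≥ 14] ≤ 13/112 ≈ 0.1161.


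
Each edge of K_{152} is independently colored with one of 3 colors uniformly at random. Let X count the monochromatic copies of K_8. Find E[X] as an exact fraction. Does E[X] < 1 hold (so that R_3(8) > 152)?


E[X] = C(152, 8) · 3^{1 − 28} = 5859727868575 · 3^{−27} = 5859727868575/7625597484987.
As a reduced fraction: E[X] = 5859727868575/7625597484987 ≈ 0.768.
Is E[X] < 1? YES.
Since E[X] < 1, there exists a 3-coloring of K_{152} with no monochromatic K_8; hence R_3(8) > 152.

E[X] = 5859727868575/7625597484987 ≈ 0.768; E[X] < 1, so R_3(8) > 152.


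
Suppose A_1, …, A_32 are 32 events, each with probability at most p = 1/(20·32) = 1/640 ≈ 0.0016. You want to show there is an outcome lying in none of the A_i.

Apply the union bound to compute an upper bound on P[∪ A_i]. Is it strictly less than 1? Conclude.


Union bound: P[∪_{i=1}^{32} A_i] ≤ Σ_i P[A_i] ≤ 32·p = 32·(1/640) = 1/20.
Numerically: 1/20 ≈ 0.0500.
Is 1/20 < 1? YES.
Since P[∪ A_i] ≤ 1/20 < 1, the complement has P[∩ A_i^c] ≥ 1 − 1/20 = 19/20 > 0, so some outcome avoids every A_i.

32·p = 1/20 ≈ 0.0500; existence CERTIFIED by the union bound.


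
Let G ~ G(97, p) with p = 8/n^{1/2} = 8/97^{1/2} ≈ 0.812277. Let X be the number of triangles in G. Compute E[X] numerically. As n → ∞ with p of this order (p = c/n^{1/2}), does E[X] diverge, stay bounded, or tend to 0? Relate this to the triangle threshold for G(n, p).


Number of potential triangles: C(97, 3) = 147440.
Each occurs with probability p³ ≈ (0.812277)³ ≈ 5.35935295e-01.
By linearity: E[X] = C(97, 3)·p³ ≈ 147440 · 5.35935295e-01 ≈ 79018.299955.
Since α = 1/2 < 1, p = c/n^{1/2} ≫ 1/n is above the triangle threshold p ~ 1/n. Asymptotically E[X] ~ (c³/6)·n^{3(1−α)} = (8³/6)·n^{1.5} → ∞; triangles are abundant w.h.p.

E[X] ≈ 79018.299955; in regime p = Θ(1/n^{1/2}) E[X] diverges (above the triangle threshold p ~ 1/n).


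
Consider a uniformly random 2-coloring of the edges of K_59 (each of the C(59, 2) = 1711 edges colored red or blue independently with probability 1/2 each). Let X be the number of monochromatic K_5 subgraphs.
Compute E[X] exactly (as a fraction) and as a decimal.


Let X = Σ_S X_S over the C(59, 5) = 5006386 subsets S of size 5, where X_S = 1 if the K_5 on S is monochromatic.
For a fixed S, the K_5 on S has C(5, 2) = 10 edges. P[all 10 edges red] = (1/2)^10, and likewise for blue, so P[monochromatic] = 2·(1/2)^10 = 2^{1 − 10} = 1/512.
By linearity: E[X] = C(59, 5) · 2^{1 − 10} = 5006386 · 1/512 = 2503193/256.
Numerically: E[X] ≈ 9778.098.

E[X] = C(59,5)·2^(1−C(5,2)) = 2503193/256 ≈ 9778.098.


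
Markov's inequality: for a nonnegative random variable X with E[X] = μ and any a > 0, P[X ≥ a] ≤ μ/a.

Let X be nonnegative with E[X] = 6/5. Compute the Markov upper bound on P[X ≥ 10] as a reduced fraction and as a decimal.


μ = E[X] = 6/5, a = 10.
Markov: P[X ≥ 10] ≤ μ/a = (6/5)/10 = 3/25.
Numerically: ≈ 0.12000.
(Since a = 10 > μ = 1.20000, the bound 3/25 is < 1 and informative.)

P[X ≥ 10] ≤ 3/25 ≈ 0.12000.


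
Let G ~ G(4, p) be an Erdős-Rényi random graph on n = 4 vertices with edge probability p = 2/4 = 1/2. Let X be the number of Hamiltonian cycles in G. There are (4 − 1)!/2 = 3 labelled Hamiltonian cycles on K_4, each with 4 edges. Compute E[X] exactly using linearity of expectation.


K_4 has (4 − 1)!/2 = 3 labelled Hamiltonian cycles.
For each such Hamiltonian cycle H, let X_H = 1 if all 4 edges of H are present in G. Then P[X_H = 1] = p^{4} = (1/2)^{4} = 1/16.
By linearity of expectation: E[X] = Σ_H E[X_H] = 3 · p^{4} = 3 · 1/16 = 3/16.
Numerically: E[X] ≈ 0.188.

E[X] = 3 · (1/2)^{4} = 3/16 ≈ 0.188.


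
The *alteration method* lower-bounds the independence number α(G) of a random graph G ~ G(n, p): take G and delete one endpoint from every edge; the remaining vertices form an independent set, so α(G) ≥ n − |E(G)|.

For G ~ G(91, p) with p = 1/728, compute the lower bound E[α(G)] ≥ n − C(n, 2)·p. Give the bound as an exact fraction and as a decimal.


E[|E(G)|] = C(91, 2)·p = 4095 · (1/728) = 45/8.
E[α(G)] ≥ n − E[|E(G)|] = 91 − 45/8 = 683/8.
Numerically: ≈ 85.3750.
(This is only a lower bound; the true E[α(G)] may be larger.)

E[α(G)] ≥ 683/8 ≈ 85.3750.


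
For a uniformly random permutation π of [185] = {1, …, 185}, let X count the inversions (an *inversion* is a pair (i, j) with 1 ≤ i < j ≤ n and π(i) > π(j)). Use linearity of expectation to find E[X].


Write X = Σ X_I over the C(185, 2) = 17020 pairs i < j, with X_I the indicator of one inversion.
There are 17020 indicators.
For each fixed pair i < j, the values π(i) and π(j) are two distinct elements of {1, …, 185} in uniformly random order; by symmetry P[π(i) > π(j)] = 1/2.
By linearity: E[X] = 17020 · (1/2) = C(185, 2) · (1/2) = 17020/2 = 8510 ≈ 8510.00000.

E[X] = 8510 = 8510.00000.


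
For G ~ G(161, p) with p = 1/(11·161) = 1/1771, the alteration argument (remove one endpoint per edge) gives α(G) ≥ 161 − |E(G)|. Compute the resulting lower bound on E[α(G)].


E[|E(G)|] = C(161, 2)·p = 12880 · (1/1771) = 80/11.
E[α(G)] ≥ n − E[|E(G)|] = 161 − 80/11 = 1691/11.
Numerically: ≈ 153.72727.
(This is only a lower bound; the true E[α(G)] may be larger.)

E[α(G)] ≥ 1691/11 ≈ 153.72727.


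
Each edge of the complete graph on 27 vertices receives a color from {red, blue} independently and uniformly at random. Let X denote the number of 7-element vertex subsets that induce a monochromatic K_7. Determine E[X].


Let X = Σ_S X_S over the C(27, 7) = 888030 subsets S of size 7, where X_S = 1 if the K_7 on S is monochromatic.
For a fixed S, the K_7 on S has C(7, 2) = 21 edges. P[all 21 edges red] = (1/2)^21, and likewise for blue, so P[monochromatic] = 2·(1/2)^21 = 2^{1 − 21} = 1/1048576.
Summing: E[X] = C(27, 7) · 2^{1 − 21} = 888030 · 1/1048576 = 444015/524288.
Numerically: E[X] ≈ 0.847.

E[X] = C(27,7)·2^(1−C(7,2)) = 444015/524288 ≈ 0.847.


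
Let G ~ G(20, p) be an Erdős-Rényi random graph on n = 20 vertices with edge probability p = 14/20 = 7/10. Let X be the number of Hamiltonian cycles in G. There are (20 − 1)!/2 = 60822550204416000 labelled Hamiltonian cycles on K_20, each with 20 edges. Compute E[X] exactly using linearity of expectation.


K_20 has (20 − 1)!/2 = 60822550204416000 labelled Hamiltonian cycles.
For each such Hamiltonian cycle H, let X_H = 1 if all 20 edges of H are present in G. Then P[X_H = 1] = p^{20} = (7/10)^{20} = 79792266297612001/100000000000000000000.
By linearity: E[X] = Σ_H E[X_H] = 60822550204416000 · p^{20} = 60822550204416000 · 79792266297612001/100000000000000000000 = 1184855742873690605203907421/24414062500000.
Numerically: E[X] ≈ 4.85e+13.

E[X] = 60822550204416000 · (7/10)^{20} = 1184855742873690605203907421/24414062500000 ≈ 4.85e+13.


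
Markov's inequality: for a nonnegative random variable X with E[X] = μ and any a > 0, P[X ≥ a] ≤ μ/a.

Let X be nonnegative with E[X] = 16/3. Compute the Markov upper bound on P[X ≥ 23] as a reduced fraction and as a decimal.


μ = E[X] = 16/3, a = 23.
Markov: P[X ≥ 23] ≤ μ/a = (16/3)/23 = 16/69.
Numerically: ≈ 0.232.
(Since a = 23 > μ = 5.333, the bound 16/69 is < 1 and informative.)

P[X ≥ 23] ≤ 16/69 ≈ 0.232.


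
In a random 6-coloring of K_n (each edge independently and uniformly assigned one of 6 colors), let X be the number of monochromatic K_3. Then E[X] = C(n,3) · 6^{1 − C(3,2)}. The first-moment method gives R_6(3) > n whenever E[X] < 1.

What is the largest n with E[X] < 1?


We need C(n, 3) · 6^{1 − 3} < 1, i.e. C(n, 3) < 6^{3 − 1} = 36.
Check values of n near the boundary:
  n = 5: C(5, 3) = 10; 10 < 36? YES
  n = 6: C(6, 3) = 20; 20 < 36? YES
  n = 7: C(7, 3) = 35; 35 < 36? YES
  n = 8: C(8, 3) = 56; 56 < 36? NO
  n = 9: C(9, 3) = 84; 84 < 36? NO
The largest n with C(n, 3) < 36 is n = 7 (where E[X] = 35/36 ≈ 0.97222). Hence R_6(3) > 7, i.e. R_6(3) ≥ 8.

Largest n = 7; hence R_6(3) > 7.


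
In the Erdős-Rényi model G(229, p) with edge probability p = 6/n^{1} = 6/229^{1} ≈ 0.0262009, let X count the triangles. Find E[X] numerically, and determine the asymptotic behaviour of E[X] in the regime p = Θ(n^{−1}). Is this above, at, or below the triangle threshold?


Number of potential triangles: C(229, 3) = 1975354.
Each occurs with probability p³ ≈ (0.0262009)³ ≈ 1.79865266e-05.
By linearity: E[X] = C(229, 3)·p³ ≈ 1975354 · 1.79865266e-05 ≈ 35.529757.
Here α = 1, so p = 6/n is exactly at the triangle threshold p ~ 1/n. Asymptotically E[X] → c³/6 = 6³/6 = 36 ≈ 36.000000, a bounded constant. In this regime the triangle count is asymptotically Poisson(c³/6).

E[X] ≈ 35.529757; in regime p = Θ(1/n^{1}) E[X] stays bounded (at the triangle threshold p ~ 1/n).


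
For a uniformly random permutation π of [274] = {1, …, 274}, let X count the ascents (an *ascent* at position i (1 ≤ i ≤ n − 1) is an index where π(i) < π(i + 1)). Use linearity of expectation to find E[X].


Write X = Σ X_I over i = 1, …, 273, with X_I the indicator of one ascent.
There are 273 indicators.
For each fixed i, the pair (π(i), π(i+1)) is a uniformly random ordered pair of distinct values from {1, …, 274}; by symmetry P[π(i) < π(i+1)] = 1/2.
By linearity: E[X] = 273 · (1/2) = (274 − 1) · (1/2) = 273/2 ≈ 136.500000.

E[X] = 273/2 = 136.500000.


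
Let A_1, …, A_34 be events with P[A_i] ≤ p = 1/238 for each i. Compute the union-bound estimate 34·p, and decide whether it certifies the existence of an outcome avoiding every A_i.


Union bound: P[∪_{i=1}^{34} A_i] ≤ Σ_i P[A_i] ≤ 34·p = 34·(1/238) = 1/7.
Numerically: 1/7 ≈ 0.14286.
Is 1/7 < 1? YES.
Since P[∪ A_i] ≤ 1/7 < 1, the complement has P[∩ A_i^c] ≥ 1 − 1/7 = 6/7 > 0, so some outcome avoids every A_i.

34·p = 1/7 ≈ 0.14286; existence CERTIFIED by the union bound.


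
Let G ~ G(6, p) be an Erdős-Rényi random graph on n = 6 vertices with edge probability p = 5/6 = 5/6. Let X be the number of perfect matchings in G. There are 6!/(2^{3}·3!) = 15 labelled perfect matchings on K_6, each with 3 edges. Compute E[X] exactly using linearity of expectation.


K_6 has 6!/(2^{3}·3!) = 15 labelled perfect matchings.
For each such perfect matching H, let X_H = 1 if all 3 edges of H are present in G. Then P[X_H = 1] = p^{3} = (5/6)^{3} = 125/216.
By linearity of expectation: E[X] = Σ_H E[X_H] = 15 · p^{3} = 15 · 125/216 = 625/72.
Numerically: E[X] ≈ 8.68.

E[X] = 15 · (5/6)^{3} = 625/72 ≈ 8.68.


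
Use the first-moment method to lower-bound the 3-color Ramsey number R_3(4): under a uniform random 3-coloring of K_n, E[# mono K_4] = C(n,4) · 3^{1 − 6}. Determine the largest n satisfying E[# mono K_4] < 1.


We need C(n, 4) · 3^{1 − 6} < 1, i.e. C(n, 4) < 3^{6 − 1} = 243.
Check values of n near the boundary:
  n = 9: C(9, 4) = 126; 126 < 243? YES
  n = 10: C(10, 4) = 210; 210 < 243? YES
  n = 11: C(11, 4) = 330; 330 < 243? NO
  n = 12: C(12, 4) = 495; 495 < 243? NO
  n = 13: C(13, 4) = 715; 715 < 243? NO
The largest n with C(n, 4) < 243 is n = 10 (where E[X] = 70/81 ≈ 0.864198). Hence R_3(4) > 10, i.e. R_3(4) ≥ 11.

Largest n = 10; hence R_3(4) > 10.


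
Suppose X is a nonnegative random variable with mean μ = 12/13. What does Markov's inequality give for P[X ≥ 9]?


μ = E[X] = 12/13, a = 9.
Markov: P[X ≥ 9] ≤ μ/a = (12/13)/9 = 4/39.
Numerically: ≈ 0.1026.
(Since a = 9 > μ = 0.9231, the bound 4/39 is < 1 and informative.)

P[X ≥ 9] ≤ 4/39 ≈ 0.1026.


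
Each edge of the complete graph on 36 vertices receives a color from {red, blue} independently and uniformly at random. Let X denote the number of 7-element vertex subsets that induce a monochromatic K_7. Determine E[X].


Let X = Σ_S X_S over the C(36, 7) = 8347680 subsets S of size 7, where X_S = 1 if the K_7 on S is monochromatic.
For a fixed S, the K_7 on S has C(7, 2) = 21 edges. P[all 21 edges red] = (1/2)^21, and likewise for blue, so P[monochromatic] = 2·(1/2)^21 = 2^{1 − 21} = 1/1048576.
By linearity of expectation: E[X] = C(36, 7) · 2^{1 − 21} = 8347680 · 1/1048576 = 260865/32768.
Numerically: E[X] ≈ 7.961.

E[X] = C(36,7)·2^(1−C(7,2)) = 260865/32768 ≈ 7.961.


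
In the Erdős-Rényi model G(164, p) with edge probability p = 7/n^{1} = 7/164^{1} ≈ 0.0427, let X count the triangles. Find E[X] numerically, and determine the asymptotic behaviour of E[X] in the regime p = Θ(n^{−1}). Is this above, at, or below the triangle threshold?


Number of potential triangles: C(164, 3) = 721764.
Each occurs with probability p³ ≈ (0.0427)³ ≈ 7.77611e-05.
By linearity: E[X] = C(164, 3)·p³ ≈ 721764 · 7.77611e-05 ≈ 56.125.
Here α = 1, so p = 7/n is exactly at the triangle threshold p ~ 1/n. Asymptotically E[X] → c³/6 = 7³/6 = 343/6 ≈ 57.167, a bounded constant. In this regime the triangle count is asymptotically Poisson(c³/6).

E[X] ≈ 56.125; in regime p = Θ(1/n^{1}) E[X] stays bounded (at the triangle threshold p ~ 1/n).


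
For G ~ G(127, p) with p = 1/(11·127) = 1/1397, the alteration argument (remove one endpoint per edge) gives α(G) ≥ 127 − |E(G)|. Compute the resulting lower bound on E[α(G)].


E[|E(G)|] = C(127, 2)·p = 8001 · (1/1397) = 63/11.
E[α(G)] ≥ n − E[|E(G)|] = 127 − 63/11 = 1334/11.
Numerically: ≈ 121.27273.
(This is only a lower bound; the true E[α(G)] may be larger.)

E[α(G)] ≥ 1334/11 ≈ 121.27273.


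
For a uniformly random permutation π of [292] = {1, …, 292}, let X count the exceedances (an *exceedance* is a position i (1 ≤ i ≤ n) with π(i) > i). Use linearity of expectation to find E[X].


Write X = Σ_{i=1}^{292} X_i, where X_i = 1_{π(i) > i}.
For each fixed i, π(i) is uniform over {1, …, 292} (marginal of a uniform permutation), so P[π(i) > i] = (n − i)/n. Summing: Σ_{i=1}^{292} (n − i)/n = (0 + 1 + … + 291)/292 = 292(292 − 1)/(2·292) = (292 − 1)/2.
Hence E[X] = Σ_{i=1}^{292} (292 − i)/292 = 291/2 ≈ 145.500000.

E[X] = 291/2 = 145.500000.


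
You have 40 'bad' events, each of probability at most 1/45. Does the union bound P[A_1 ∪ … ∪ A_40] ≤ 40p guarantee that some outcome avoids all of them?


Union bound: P[∪_{i=1}^{40} A_i] ≤ Σ_i P[A_i] ≤ 40·p = 40·(1/45) = 8/9.
Numerically: 8/9 ≈ 0.88889.
Is 8/9 < 1? YES.
Since P[∪ A_i] ≤ 8/9 < 1, the complement has P[∩ A_i^c] ≥ 1 − 8/9 = 1/9 > 0, so some outcome avoids every A_i.

40·p = 8/9 ≈ 0.88889; existence CERTIFIED by the union bound.


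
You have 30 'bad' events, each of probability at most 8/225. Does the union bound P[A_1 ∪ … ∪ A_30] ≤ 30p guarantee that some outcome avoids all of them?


Union bound: P[∪_{i=1}^{30} A_i] ≤ Σ_i P[A_i] ≤ 30·p = 30·(8/225) = 16/15.
Numerically: 16/15 ≈ 1.067.
Is 16/15 < 1? NO.
Since the bound 16/15 is ≥ 1, the union bound is uninformative here; it does NOT by itself certify existence.

30·p = 16/15 ≈ 1.067; existence NOT certified by the union bound.


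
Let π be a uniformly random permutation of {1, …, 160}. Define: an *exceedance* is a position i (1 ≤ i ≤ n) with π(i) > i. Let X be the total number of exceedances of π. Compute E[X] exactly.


Write X = Σ_{i=1}^{160} X_i, where X_i = 1_{π(i) > i}.
For each fixed i, π(i) is uniform over {1, …, 160} (marginal of a uniform permutation), so P[π(i) > i] = (n − i)/n. Summing: Σ_{i=1}^{160} (n − i)/n = (0 + 1 + … + 159)/160 = 160(160 − 1)/(2·160) = (160 − 1)/2.
Hence E[X] = Σ_{i=1}^{160} (160 − i)/160 = 159/2 ≈ 79.50000.

E[X] = 159/2 = 79.50000.


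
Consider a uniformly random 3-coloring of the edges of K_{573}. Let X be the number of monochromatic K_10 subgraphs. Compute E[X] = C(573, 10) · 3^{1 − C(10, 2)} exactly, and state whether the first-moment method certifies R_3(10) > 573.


E[X] = C(573, 10) · 3^{1 − 45} = 971597135635805762226 · 3^{−44} = 971597135635805762226/984770902183611232881.
As a reduced fraction: E[X] = 35985079097622435638/36472996377170786403 ≈ 0.986623.
Is E[X] < 1? YES.
Since E[X] < 1, there exists a 3-coloring of K_{573} with no monochromatic K_10; hence R_3(10) > 573.

E[X] = 35985079097622435638/36472996377170786403 ≈ 0.986623; E[X] < 1, so R_3(10) > 573.


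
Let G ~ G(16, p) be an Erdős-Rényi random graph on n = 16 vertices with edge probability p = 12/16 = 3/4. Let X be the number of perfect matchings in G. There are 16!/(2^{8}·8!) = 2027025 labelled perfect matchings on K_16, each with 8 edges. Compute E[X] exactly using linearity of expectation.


K_16 has 16!/(2^{8}·8!) = 2027025 labelled perfect matchings.
For each such perfect matching H, let X_H = 1 if all 8 edges of H are present in G. Then P[X_H = 1] = p^{8} = (3/4)^{8} = 6561/65536.
By linearity: E[X] = Σ_H E[X_H] = 2027025 · p^{8} = 2027025 · 6561/65536 = 13299311025/65536.
Numerically: E[X] ≈ 2.0293e+05.

E[X] = 2027025 · (3/4)^{8} = 13299311025/65536 ≈ 2.0293e+05.


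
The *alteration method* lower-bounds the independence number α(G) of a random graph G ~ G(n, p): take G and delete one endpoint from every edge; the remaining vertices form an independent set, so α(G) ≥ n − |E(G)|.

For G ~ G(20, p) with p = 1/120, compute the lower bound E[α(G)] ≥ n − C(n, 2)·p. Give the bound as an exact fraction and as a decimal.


E[|E(G)|] = C(20, 2)·p = 190 · (1/120) = 19/12.
E[α(G)] ≥ n − E[|E(G)|] = 20 − 19/12 = 221/12.
Numerically: ≈ 18.41667.
(This is only a lower bound; the true E[α(G)] may be larger.)

E[α(G)] ≥ 221/12 ≈ 18.41667.


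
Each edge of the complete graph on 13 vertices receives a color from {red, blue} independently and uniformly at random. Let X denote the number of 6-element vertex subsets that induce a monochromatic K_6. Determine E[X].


Let X = Σ_S X_S over the C(13, 6) = 1716 subsets S of size 6, where X_S = 1 if the K_6 on S is monochromatic.
For a fixed S, the K_6 on S has C(6, 2) = 15 edges. P[all 15 edges red] = (1/2)^15, and likewise for blue, so P[monochromatic] = 2·(1/2)^15 = 2^{1 − 15} = 1/16384.
By linearity: E[X] = C(13, 6) · 2^{1 − 15} = 1716 · 1/16384 = 429/4096.
Numerically: E[X] ≈ 0.10474.

E[X] = C(13,6)·2^(1−C(6,2)) = 429/4096 ≈ 0.10474.


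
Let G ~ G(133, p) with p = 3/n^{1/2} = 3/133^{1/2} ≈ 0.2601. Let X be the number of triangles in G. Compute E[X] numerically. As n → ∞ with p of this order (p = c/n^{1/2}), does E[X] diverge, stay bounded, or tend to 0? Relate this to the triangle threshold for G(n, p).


Number of potential triangles: C(133, 3) = 383306.
Each occurs with probability p³ ≈ (0.2601)³ ≈ 1.760298e-02.
By linearity: E[X] = C(133, 3)·p³ ≈ 383306 · 1.760298e-02 ≈ 6747.3295.
Since α = 1/2 < 1, p = c/n^{1/2} ≫ 1/n is above the triangle threshold p ~ 1/n. Asymptotically E[X] ~ (c³/6)·n^{3(1−α)} = (3³/6)·n^{1.5} → ∞; triangles are abundant w.h.p.

E[X] ≈ 6747.3295; in regime p = Θ(1/n^{1/2}) E[X] diverges (above the triangle threshold p ~ 1/n).


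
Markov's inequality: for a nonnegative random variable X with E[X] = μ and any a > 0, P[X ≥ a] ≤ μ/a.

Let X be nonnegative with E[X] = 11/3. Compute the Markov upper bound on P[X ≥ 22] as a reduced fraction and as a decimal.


μ = E[X] = 11/3, a = 22.
Markov: P[X ≥ 22] ≤ μ/a = (11/3)/22 = 1/6.
Numerically: ≈ 0.1667.
(Since a = 22 > μ = 3.6667, the bound 1/6 is < 1 and informative.)

P[X ≥ 22] ≤ 1/6 ≈ 0.1667.


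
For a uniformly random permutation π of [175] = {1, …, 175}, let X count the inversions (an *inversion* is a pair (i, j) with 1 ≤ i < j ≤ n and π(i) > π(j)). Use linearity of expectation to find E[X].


Write X = Σ X_I over the C(175, 2) = 15225 pairs i < j, with X_I the indicator of one inversion.
There are 15225 indicators.
For each fixed pair i < j, the values π(i) and π(j) are two distinct elements of {1, …, 175} in uniformly random order; by symmetry P[π(i) > π(j)] = 1/2.
By linearity: E[X] = 15225 · (1/2) = C(175, 2) · (1/2) = 15225/2 = 15225/2 ≈ 7612.500000.

E[X] = 15225/2 = 7612.500000.


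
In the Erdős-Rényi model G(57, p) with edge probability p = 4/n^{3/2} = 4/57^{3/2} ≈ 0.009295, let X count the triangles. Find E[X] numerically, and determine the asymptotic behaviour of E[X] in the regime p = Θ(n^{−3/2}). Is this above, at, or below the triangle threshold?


Number of potential triangles: C(57, 3) = 29260.
Each occurs with probability p³ ≈ (0.009295)³ ≈ 8.030510e-07.
By linearity: E[X] = C(57, 3)·p³ ≈ 29260 · 8.030510e-07 ≈ 0.0235.
Since α = 3/2 > 1, p = c/n^{3/2} = o(1/n) is below the triangle threshold p ~ 1/n. Asymptotically E[X] ~ (c³/6)·n^{3(1−α)} = (4³/6)·n^{-1.5} → 0, so by Markov's inequality G has no triangles w.h.p.

E[X] ≈ 0.0235; in regime p = Θ(1/n^{3/2}) E[X] tends to 0 (below the triangle threshold p ~ 1/n).


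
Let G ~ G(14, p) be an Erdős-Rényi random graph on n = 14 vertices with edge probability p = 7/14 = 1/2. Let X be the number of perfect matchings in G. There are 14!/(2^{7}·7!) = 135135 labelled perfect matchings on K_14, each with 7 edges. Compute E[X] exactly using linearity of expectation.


K_14 has 14!/(2^{7}·7!) = 135135 labelled perfect matchings.
For each such perfect matching H, let X_H = 1 if all 7 edges of H are present in G. Then P[X_H = 1] = p^{7} = (1/2)^{7} = 1/128.
By linearity of expectation: E[X] = Σ_H E[X_H] = 135135 · p^{7} = 135135 · 1/128 = 135135/128.
Numerically: E[X] ≈ 1.06e+03.

E[X] = 135135 · (1/2)^{7} = 135135/128 ≈ 1.06e+03.


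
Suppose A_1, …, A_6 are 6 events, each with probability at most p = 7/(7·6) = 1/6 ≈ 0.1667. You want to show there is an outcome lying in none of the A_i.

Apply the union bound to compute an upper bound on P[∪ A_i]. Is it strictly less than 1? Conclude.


Union bound: P[∪_{i=1}^{6} A_i] ≤ Σ_i P[A_i] ≤ 6·p = 6·(1/6) = 1.
Numerically: 1 ≈ 1.0000.
Is 1 < 1? NO.
Since the bound 1 is ≥ 1, the union bound is uninformative here; it does NOT by itself certify existence.

6·p = 1 ≈ 1.0000; existence NOT certified by the union bound.


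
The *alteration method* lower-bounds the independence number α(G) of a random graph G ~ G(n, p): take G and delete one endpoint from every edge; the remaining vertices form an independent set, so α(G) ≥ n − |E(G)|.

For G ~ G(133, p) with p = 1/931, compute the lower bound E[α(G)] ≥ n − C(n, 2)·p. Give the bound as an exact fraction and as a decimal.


E[|E(G)|] = C(133, 2)·p = 8778 · (1/931) = 66/7.
E[α(G)] ≥ n − E[|E(G)|] = 133 − 66/7 = 865/7.
Numerically: ≈ 123.5714.
(This is only a lower bound; the true E[α(G)] may be larger.)

E[α(G)] ≥ 865/7 ≈ 123.5714.


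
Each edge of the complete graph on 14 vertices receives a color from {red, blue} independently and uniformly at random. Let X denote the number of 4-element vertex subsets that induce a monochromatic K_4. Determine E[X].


Let X = Σ_S X_S over the C(14, 4) = 1001 subsets S of size 4, where X_S = 1 if the K_4 on S is monochromatic.
For a fixed S, the K_4 on S has C(4, 2) = 6 edges. P[all 6 edges red] = (1/2)^6, and likewise for blue, so P[monochromatic] = 2·(1/2)^6 = 2^{1 − 6} = 1/32.
By linearity: E[X] = C(14, 4) · 2^{1 − 6} = 1001 · 1/32 = 1001/32.
Numerically: E[X] ≈ 31.2812.

E[X] = C(14,4)·2^(1−C(4,2)) = 1001/32 ≈ 31.2812.


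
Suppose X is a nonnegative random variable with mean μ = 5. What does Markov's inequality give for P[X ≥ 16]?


μ = E[X] = 5, a = 16.
Markov: P[X ≥ 16] ≤ μ/a = (5)/16 = 5/16.
Numerically: ≈ 0.312.
(Since a = 16 > μ = 5.000, the bound 5/16 is < 1 and informative.)

P[X ≥ 16] ≤ 5/16 ≈ 0.312.


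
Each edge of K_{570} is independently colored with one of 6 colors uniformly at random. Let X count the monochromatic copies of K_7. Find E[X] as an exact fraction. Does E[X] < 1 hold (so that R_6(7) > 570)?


E[X] = C(570, 7) · 6^{1 − 21} = 3737936877831720 · 6^{−20} = 3737936877831720/3656158440062976.
As a reduced fraction: E[X] = 5768421107765/5642219814912 ≈ 1.0223673.
Is E[X] < 1? NO.
Since E[X] ≥ 1, the first-moment bound is inconclusive at n = 570; it does NOT by itself certify R_6(7) > 570.

E[X] = 5768421107765/5642219814912 ≈ 1.0223673; E[X] ≥ 1; first-moment method inconclusive here.


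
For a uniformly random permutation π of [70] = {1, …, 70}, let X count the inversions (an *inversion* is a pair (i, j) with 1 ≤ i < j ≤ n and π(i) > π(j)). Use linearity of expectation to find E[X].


Write X = Σ X_I over the C(70, 2) = 2415 pairs i < j, with X_I the indicator of one inversion.
There are 2415 indicators.
For each fixed pair i < j, the values π(i) and π(j) are two distinct elements of {1, …, 70} in uniformly random order; by symmetry P[π(i) > π(j)] = 1/2.
By linearity: E[X] = 2415 · (1/2) = C(70, 2) · (1/2) = 2415/2 = 2415/2 ≈ 1207.50000.

E[X] = 2415/2 = 1207.50000.


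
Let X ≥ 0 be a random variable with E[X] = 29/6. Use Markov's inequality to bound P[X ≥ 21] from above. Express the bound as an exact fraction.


μ = E[X] = 29/6, a = 21.
Markov: P[X ≥ 21] ≤ μ/a = (29/6)/21 = 29/126.
Numerically: ≈ 0.230159.
(Since a = 21 > μ = 4.833333, the bound 29/126 is < 1 and informative.)

P[X ≥ 21] ≤ 29/126 ≈ 0.230159.


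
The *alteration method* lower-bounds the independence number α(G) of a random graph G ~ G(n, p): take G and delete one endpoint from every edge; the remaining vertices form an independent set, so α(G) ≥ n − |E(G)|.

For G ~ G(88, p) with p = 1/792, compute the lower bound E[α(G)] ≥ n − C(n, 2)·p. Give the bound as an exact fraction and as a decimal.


E[|E(G)|] = C(88, 2)·p = 3828 · (1/792) = 29/6.
E[α(G)] ≥ n − E[|E(G)|] = 88 − 29/6 = 499/6.
Numerically: ≈ 83.167.
(This is only a lower bound; the true E[α(G)] may be larger.)

E[α(G)] ≥ 499/6 ≈ 83.167.


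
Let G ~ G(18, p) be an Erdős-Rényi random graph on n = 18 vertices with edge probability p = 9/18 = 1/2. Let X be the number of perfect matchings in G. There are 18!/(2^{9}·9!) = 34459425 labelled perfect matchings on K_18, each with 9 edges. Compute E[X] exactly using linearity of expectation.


K_18 has 18!/(2^{9}·9!) = 34459425 labelled perfect matchings.
For each such perfect matching H, let X_H = 1 if all 9 edges of H are present in G. Then P[X_H = 1] = p^{9} = (1/2)^{9} = 1/512.
By linearity of expectation: E[X] = Σ_H E[X_H] = 34459425 · p^{9} = 34459425 · 1/512 = 34459425/512.
Numerically: E[X] ≈ 67304.

E[X] = 34459425 · (1/2)^{9} = 34459425/512 ≈ 67304.


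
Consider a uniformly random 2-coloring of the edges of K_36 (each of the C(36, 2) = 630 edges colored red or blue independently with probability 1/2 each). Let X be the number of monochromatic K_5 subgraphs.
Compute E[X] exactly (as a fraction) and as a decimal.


Let X = Σ_S X_S over the C(36, 5) = 376992 subsets S of size 5, where X_S = 1 if the K_5 on S is monochromatic.
For a fixed S, the K_5 on S has C(5, 2) = 10 edges. P[all 10 edges red] = (1/2)^10, and likewise for blue, so P[monochromatic] = 2·(1/2)^10 = 2^{1 − 10} = 1/512.
By linearity: E[X] = C(36, 5) · 2^{1 − 10} = 376992 · 1/512 = 11781/16.
Numerically: E[X] ≈ 736.3125.

E[X] = C(36,5)·2^(1−C(5,2)) = 11781/16 ≈ 736.3125.


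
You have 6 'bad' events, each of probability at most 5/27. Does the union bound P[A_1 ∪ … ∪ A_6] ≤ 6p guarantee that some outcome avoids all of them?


Union bound: P[∪_{i=1}^{6} A_i] ≤ Σ_i P[A_i] ≤ 6·p = 6·(5/27) = 10/9.
Numerically: 10/9 ≈ 1.1111.
Is 10/9 < 1? NO.
Since the bound 10/9 is ≥ 1, the union bound is uninformative here; it does NOT by itself certify existence.

6·p = 10/9 ≈ 1.1111; existence NOT certified by the union bound.


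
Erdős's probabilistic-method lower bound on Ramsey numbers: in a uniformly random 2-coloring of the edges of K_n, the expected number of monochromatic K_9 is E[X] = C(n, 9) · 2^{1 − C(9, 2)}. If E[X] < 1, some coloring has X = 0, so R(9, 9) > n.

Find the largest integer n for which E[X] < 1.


We need C(n, 9) · 2^{1 − 36} < 1, i.e. C(n, 9) < 2^{36 − 1} = 34359738368.
Check values of n near the boundary:
  n = 64: C(64, 9) = 27540584512; 27540584512 < 34359738368? YES
  n = 65: C(65, 9) = 31966749880; 31966749880 < 34359738368? YES
  n = 66: C(66, 9) = 37014131440; 37014131440 < 34359738368? NO
The largest n with C(n, 9) < 34359738368 is n = 65 (where E[X] = 3995843735/4294967296 ≈ 0.93035). Hence R(9, 9) > 65, i.e. R(9, 9) ≥ 66.

Largest n = 65; hence R(9, 9) > 65.


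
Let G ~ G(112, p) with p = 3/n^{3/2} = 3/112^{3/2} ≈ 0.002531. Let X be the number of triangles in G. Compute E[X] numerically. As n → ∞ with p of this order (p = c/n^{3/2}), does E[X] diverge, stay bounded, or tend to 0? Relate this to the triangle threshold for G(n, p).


Number of potential triangles: C(112, 3) = 227920.
Each occurs with probability p³ ≈ (0.002531)³ ≈ 1.6213720e-08.
By linearity: E[X] = C(112, 3)·p³ ≈ 227920 · 1.6213720e-08 ≈ 0.00370.
Since α = 3/2 > 1, p = c/n^{3/2} = o(1/n) is below the triangle threshold p ~ 1/n. Asymptotically E[X] ~ (c³/6)·n^{3(1−α)} = (3³/6)·n^{-1.5} → 0, so by Markov's inequality G has no triangles w.h.p.

E[X] ≈ 0.00370; in regime p = Θ(1/n^{3/2}) E[X] tends to 0 (below the triangle threshold p ~ 1/n).


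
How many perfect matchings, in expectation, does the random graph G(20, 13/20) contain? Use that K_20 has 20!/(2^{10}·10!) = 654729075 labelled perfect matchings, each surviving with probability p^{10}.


K_20 has 20!/(2^{10}·10!) = 654729075 labelled perfect matchings.
For each such perfect matching H, let X_H = 1 if all 10 edges of H are present in G. Then P[X_H = 1] = p^{10} = (13/20)^{10} = 137858491849/10240000000000.
By linearity: E[X] = Σ_H E[X_H] = 654729075 · p^{10} = 654729075 · 137858491849/10240000000000 = 3610398513967632387/409600000000.
Numerically: E[X] ≈ 8.8144e+06.

E[X] = 654729075 · (13/20)^{10} = 3610398513967632387/409600000000 ≈ 8.8144e+06.


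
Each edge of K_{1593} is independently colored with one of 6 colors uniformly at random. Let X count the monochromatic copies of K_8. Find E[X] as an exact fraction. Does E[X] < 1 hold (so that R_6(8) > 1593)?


E[X] = C(1593, 8) · 6^{1 − 28} = 1010555394551193970323 · 6^{−27} = 1010555394551193970323/1023490369077469249536.
As a reduced fraction: E[X] = 37427977575970147049/37907050706572935168 ≈ 0.9874.
Is E[X] < 1? YES.
Since E[X] < 1, there exists a 6-coloring of K_{1593} with no monochromatic K_8; hence R_6(8) > 1593.

E[X] = 37427977575970147049/37907050706572935168 ≈ 0.9874; E[X] < 1, so R_6(8) > 1593.


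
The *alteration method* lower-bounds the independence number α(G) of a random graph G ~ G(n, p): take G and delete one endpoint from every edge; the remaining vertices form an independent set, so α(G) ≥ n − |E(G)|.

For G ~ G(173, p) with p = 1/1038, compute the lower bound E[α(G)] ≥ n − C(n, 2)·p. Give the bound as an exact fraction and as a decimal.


E[|E(G)|] = C(173, 2)·p = 14878 · (1/1038) = 43/3.
E[α(G)] ≥ n − E[|E(G)|] = 173 − 43/3 = 476/3.
Numerically: ≈ 158.6667.
(This is only a lower bound; the true E[α(G)] may be larger.)

E[α(G)] ≥ 476/3 ≈ 158.6667.


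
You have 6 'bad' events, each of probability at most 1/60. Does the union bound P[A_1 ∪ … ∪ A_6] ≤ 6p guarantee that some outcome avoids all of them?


Union bound: P[∪_{i=1}^{6} A_i] ≤ Σ_i P[A_i] ≤ 6·p = 6·(1/60) = 1/10.
Numerically: 1/10 ≈ 0.1000.
Is 1/10 < 1? YES.
Since P[∪ A_i] ≤ 1/10 < 1, the complement has P[∩ A_i^c] ≥ 1 − 1/10 = 9/10 > 0, so some outcome avoids every A_i.

6·p = 1/10 ≈ 0.1000; existence CERTIFIED by the union bound.


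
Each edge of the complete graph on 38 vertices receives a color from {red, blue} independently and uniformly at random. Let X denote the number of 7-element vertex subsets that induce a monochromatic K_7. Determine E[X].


Let X = Σ_S X_S over the C(38, 7) = 12620256 subsets S of size 7, where X_S = 1 if the K_7 on S is monochromatic.
For a fixed S, the K_7 on S has C(7, 2) = 21 edges. P[all 21 edges red] = (1/2)^21, and likewise for blue, so P[monochromatic] = 2·(1/2)^21 = 2^{1 − 21} = 1/1048576.
Summing: E[X] = C(38, 7) · 2^{1 − 21} = 12620256 · 1/1048576 = 394383/32768.
Numerically: E[X] ≈ 12.03561.

E[X] = C(38,7)·2^(1−C(7,2)) = 394383/32768 ≈ 12.03561.


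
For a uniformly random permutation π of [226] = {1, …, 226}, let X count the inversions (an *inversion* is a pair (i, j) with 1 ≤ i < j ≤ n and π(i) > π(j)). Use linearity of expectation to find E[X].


Write X = Σ X_I over the C(226, 2) = 25425 pairs i < j, with X_I the indicator of one inversion.
There are 25425 indicators.
For each fixed pair i < j, the values π(i) and π(j) are two distinct elements of {1, …, 226} in uniformly random order; by symmetry P[π(i) > π(j)] = 1/2.
By linearity: E[X] = 25425 · (1/2) = C(226, 2) · (1/2) = 25425/2 = 25425/2 ≈ 12712.50000.

E[X] = 25425/2 = 12712.50000.


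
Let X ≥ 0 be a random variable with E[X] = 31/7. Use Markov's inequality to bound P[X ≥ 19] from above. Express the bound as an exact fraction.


μ = E[X] = 31/7, a = 19.
Markov: P[X ≥ 19] ≤ μ/a = (31/7)/19 = 31/133.
Numerically: ≈ 0.2331.
(Since a = 19 > μ = 4.4286, the bound 31/133 is < 1 and informative.)

P[X ≥ 19] ≤ 31/133 ≈ 0.2331.


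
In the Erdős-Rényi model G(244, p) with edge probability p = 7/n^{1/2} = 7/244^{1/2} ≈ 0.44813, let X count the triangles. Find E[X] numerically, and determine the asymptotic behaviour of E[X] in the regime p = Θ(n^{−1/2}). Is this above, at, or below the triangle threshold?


Number of potential triangles: C(244, 3) = 2391444.
Each occurs with probability p³ ≈ (0.44813)³ ≈ 8.9993135e-02.
By linearity: E[X] = C(244, 3)·p³ ≈ 2391444 · 8.9993135e-02 ≈ 215213.54243.
Since α = 1/2 < 1, p = c/n^{1/2} ≫ 1/n is above the triangle threshold p ~ 1/n. Asymptotically E[X] ~ (c³/6)·n^{3(1−α)} = (7³/6)·n^{1.5} → ∞; triangles are abundant w.h.p.

E[X] ≈ 215213.54243; in regime p = Θ(1/n^{1/2}) E[X] diverges (above the triangle threshold p ~ 1/n).


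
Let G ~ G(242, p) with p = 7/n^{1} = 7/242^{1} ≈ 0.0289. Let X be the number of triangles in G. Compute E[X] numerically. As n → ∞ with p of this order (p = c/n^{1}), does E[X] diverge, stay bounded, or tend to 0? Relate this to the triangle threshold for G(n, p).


Number of potential triangles: C(242, 3) = 2332880.
Each occurs with probability p³ ≈ (0.0289)³ ≈ 2.42018e-05.
By linearity: E[X] = C(242, 3)·p³ ≈ 2332880 · 2.42018e-05 ≈ 56.460.
Here α = 1, so p = 7/n is exactly at the triangle threshold p ~ 1/n. Asymptotically E[X] → c³/6 = 7³/6 = 343/6 ≈ 57.167, a bounded constant. In this regime the triangle count is asymptotically Poisson(c³/6).

E[X] ≈ 56.460; in regime p = Θ(1/n^{1}) E[X] stays bounded (at the triangle threshold p ~ 1/n).


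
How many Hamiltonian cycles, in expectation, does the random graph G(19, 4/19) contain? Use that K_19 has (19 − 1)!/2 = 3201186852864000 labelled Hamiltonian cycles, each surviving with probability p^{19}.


K_19 has (19 − 1)!/2 = 3201186852864000 labelled Hamiltonian cycles.
For each such Hamiltonian cycle H, let X_H = 1 if all 19 edges of H are present in G. Then P[X_H = 1] = p^{19} = (4/19)^{19} = 274877906944/1978419655660313589123979.
By linearity: E[X] = Σ_H E[X_H] = 3201186852864000 · p^{19} = 3201186852864000 · 274877906944/1978419655660313589123979 = 879935541851906811887616000/1978419655660313589123979.
Numerically: E[X] ≈ 444.77.

E[X] = 3201186852864000 · (4/19)^{19} = 879935541851906811887616000/1978419655660313589123979 ≈ 444.77.


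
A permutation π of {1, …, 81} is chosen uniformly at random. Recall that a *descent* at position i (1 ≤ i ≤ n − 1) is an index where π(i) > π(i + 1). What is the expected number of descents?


Write X = Σ X_I over i = 1, …, 80, with X_I the indicator of one descent.
There are 80 indicators.
For each fixed i, the pair (π(i), π(i+1)) is a uniformly random ordered pair of distinct values from {1, …, 81}; by symmetry P[π(i) > π(i+1)] = 1/2.
By linearity: E[X] = 80 · (1/2) = (81 − 1) · (1/2) = 40 ≈ 40.00000.

E[X] = 40 = 40.00000.


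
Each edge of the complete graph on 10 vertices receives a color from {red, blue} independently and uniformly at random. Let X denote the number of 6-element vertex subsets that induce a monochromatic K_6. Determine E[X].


Let X = Σ_S X_S over the C(10, 6) = 210 subsets S of size 6, where X_S = 1 if the K_6 on S is monochromatic.
For a fixed S, the K_6 on S has C(6, 2) = 15 edges. P[all 15 edges red] = (1/2)^15, and likewise for blue, so P[monochromatic] = 2·(1/2)^15 = 2^{1 − 15} = 1/16384.
Summing: E[X] = C(10, 6) · 2^{1 − 15} = 210 · 1/16384 = 105/8192.
Numerically: E[X] ≈ 0.0128.

E[X] = C(10,6)·2^(1−C(6,2)) = 105/8192 ≈ 0.0128.


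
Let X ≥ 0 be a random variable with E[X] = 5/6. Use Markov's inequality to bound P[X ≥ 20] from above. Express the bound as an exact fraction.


μ = E[X] = 5/6, a = 20.
Markov: P[X ≥ 20] ≤ μ/a = (5/6)/20 = 1/24.
Numerically: ≈ 0.042.
(Since a = 20 > μ = 0.833, the bound 1/24 is < 1 and informative.)

P[X ≥ 20] ≤ 1/24 ≈ 0.042.


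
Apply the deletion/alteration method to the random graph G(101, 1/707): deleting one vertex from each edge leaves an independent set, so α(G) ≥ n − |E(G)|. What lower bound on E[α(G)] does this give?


E[|E(G)|] = C(101, 2)·p = 5050 · (1/707) = 50/7.
E[α(G)] ≥ n − E[|E(G)|] = 101 − 50/7 = 657/7.
Numerically: ≈ 93.85714.
(This is only a lower bound; the true E[α(G)] may be larger.)

E[α(G)] ≥ 657/7 ≈ 93.85714.


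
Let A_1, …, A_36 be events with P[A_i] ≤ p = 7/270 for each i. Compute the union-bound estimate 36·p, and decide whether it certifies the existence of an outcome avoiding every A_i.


Union bound: P[∪_{i=1}^{36} A_i] ≤ Σ_i P[A_i] ≤ 36·p = 36·(7/270) = 14/15.
Numerically: 14/15 ≈ 0.93333.
Is 14/15 < 1? YES.
Since P[∪ A_i] ≤ 14/15 < 1, the complement has P[∩ A_i^c] ≥ 1 − 14/15 = 1/15 > 0, so some outcome avoids every A_i.

36·p = 14/15 ≈ 0.93333; existence CERTIFIED by the union bound.
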